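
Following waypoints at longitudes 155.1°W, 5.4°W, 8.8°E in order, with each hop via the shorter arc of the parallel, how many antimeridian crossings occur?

0

Leg 1: -155.1° → -5.4°, shortest Δλ = 149.7° (east) — does not cross 180°.
Leg 2: -5.4° → +8.8°, shortest Δλ = 14.2° (east) — does not cross 180°.
Total crossings: 0.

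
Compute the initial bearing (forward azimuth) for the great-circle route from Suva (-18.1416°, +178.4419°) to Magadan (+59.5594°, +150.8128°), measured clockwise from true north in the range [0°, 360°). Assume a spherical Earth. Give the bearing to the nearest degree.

Δλ = 150.8128 − 178.4419 = -27.6291°.
θ = atan2( sin Δλ · cos φ₂ , cos φ₁ · sin φ₂ − sin φ₁ · cos φ₂ · cos Δλ )
  = atan2(-0.23495, 0.95906) = -13.765° → normalised to [0°, 360°): 346.235°.

346°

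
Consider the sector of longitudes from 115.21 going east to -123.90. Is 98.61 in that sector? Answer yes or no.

Band width going east from +115.21° to -123.90°: ((-123.90 − 115.21) mod 360) = 120.89°.
Offset of +98.61° east of the west edge: ((98.61 − 115.21) mod 360) = 343.40°.
343.40° > 120.89° ⇒ outside.

No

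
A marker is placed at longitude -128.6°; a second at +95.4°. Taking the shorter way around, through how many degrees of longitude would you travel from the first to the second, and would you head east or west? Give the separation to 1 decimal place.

136.0° west

Raw difference: 95.4 − -128.6 = 224.0°.
Normalise into (−180°, 180°]: 224.0° − 360° = -136.0°.
Negative ⇒ the second point lies to the west; separation 136.0°.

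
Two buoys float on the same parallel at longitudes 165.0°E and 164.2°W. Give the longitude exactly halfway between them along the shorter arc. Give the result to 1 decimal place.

Signed shortest Δλ from +165.0° to -164.2° is +30.8°.
Midpoint longitude = +165.0° + (+30.8°)/2 = +165.0° + 15.4° = +180.4°.
Normalise into (−180°, 180°]: -179.6°.
(The naïve average (+165.0 + -164.2)/2 = 0.4° is on the wrong side of the globe.)

179.6°W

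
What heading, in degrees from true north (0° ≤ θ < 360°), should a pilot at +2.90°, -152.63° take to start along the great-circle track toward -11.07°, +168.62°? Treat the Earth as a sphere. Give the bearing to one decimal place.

249.4°

Δλ = 168.62 − -152.63 = 321.25°; wrapped into (−180°, 180°]: -38.75°.
θ = atan2( sin Δλ · cos φ₂ , cos φ₁ · sin φ₂ − sin φ₁ · cos φ₂ · cos Δλ )
  = atan2(-0.61428, -0.23048) = -110.567° → normalised to [0°, 360°): 249.433°.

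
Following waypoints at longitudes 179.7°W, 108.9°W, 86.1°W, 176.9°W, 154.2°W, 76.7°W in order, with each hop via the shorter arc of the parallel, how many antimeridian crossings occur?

Leg 1: -179.7° → -108.9°, shortest Δλ = 70.8° (east) — does not cross 180°.
Leg 2: -108.9° → -86.1°, shortest Δλ = 22.8° (east) — does not cross 180°.
Leg 3: -86.1° → -176.9°, shortest Δλ = -90.8° (west) — does not cross 180°.
Leg 4: -176.9° → -154.2°, shortest Δλ = 22.7° (east) — does not cross 180°.
Leg 5: -154.2° → -76.7°, shortest Δλ = 77.5° (east) — does not cross 180°.
Total crossings: 0.

0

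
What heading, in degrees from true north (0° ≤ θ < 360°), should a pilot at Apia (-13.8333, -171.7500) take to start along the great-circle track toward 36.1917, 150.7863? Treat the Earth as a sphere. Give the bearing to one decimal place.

Δλ = 150.7863 − -171.7500 = 322.5363°; wrapped into (−180°, 180°]: -37.4637°.
θ = atan2( sin Δλ · cos φ₂ , cos φ₁ · sin φ₂ − sin φ₁ · cos φ₂ · cos Δλ )
  = atan2(-0.49089, 0.72652) = -34.046° → normalised to [0°, 360°): 325.954°.

326.0°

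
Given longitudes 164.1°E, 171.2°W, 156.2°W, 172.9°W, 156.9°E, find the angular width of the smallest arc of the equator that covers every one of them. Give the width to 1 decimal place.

Sort the longitudes: -172.9°, -171.2°, -156.2°, +156.9°, +164.1°.
Eastward gaps between consecutive values (wrapping around): 1.7°, 15.0°, 313.1°, 7.2°, 23.0°.
Largest gap = 313.1° ⇒ minimal covering band is its complement: 360° − 313.1° = 46.9°.
Band runs from +156.9° eastward to -156.2°, crossing the antimeridian.

46.9°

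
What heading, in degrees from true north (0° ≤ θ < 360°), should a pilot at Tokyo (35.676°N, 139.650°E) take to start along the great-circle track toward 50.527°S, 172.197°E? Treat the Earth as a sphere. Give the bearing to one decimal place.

160.0°

Δλ = 172.197 − 139.650 = 32.547°.
θ = atan2( sin Δλ · cos φ₂ , cos φ₁ · sin φ₂ − sin φ₁ · cos φ₂ · cos Δλ )
  = atan2(0.34201, -0.93958) = 159.998° → normalised to [0°, 360°): 159.998°.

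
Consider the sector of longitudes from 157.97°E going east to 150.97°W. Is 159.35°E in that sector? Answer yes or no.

Yes

Band width going east from +157.97° to -150.97°: ((-150.97 − 157.97) mod 360) = 51.06°.
Offset of +159.35° east of the west edge: ((159.35 − 157.97) mod 360) = 1.38°.
1.38° ≤ 51.06° ⇒ inside.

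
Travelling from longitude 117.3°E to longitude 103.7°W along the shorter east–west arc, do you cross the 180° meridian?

Naïve |-103.7 − 117.3| = 221.0° > 180°, so the shorter arc goes the other way round — across 180°.
Signed shortest Δλ = ((-103.7 − 117.3 + 180) mod 360) − 180 = 139.0°.
Going east by 139.0° from +117.3° passes through 180° before reaching -103.7°.

Yes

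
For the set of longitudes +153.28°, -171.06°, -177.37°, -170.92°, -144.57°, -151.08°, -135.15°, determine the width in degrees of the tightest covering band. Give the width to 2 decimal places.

Sort the longitudes: -177.37°, -171.06°, -170.92°, -151.08°, -144.57°, -135.15°, +153.28°.
Eastward gaps between consecutive values (wrapping around): 6.31°, 0.14°, 19.84°, 6.51°, 9.42°, 288.43°, 29.35°.
Largest gap = 288.43° ⇒ minimal covering band is its complement: 360° − 288.43° = 71.57°.
Band runs from +153.28° eastward to -135.15°, crossing the antimeridian.

71.57°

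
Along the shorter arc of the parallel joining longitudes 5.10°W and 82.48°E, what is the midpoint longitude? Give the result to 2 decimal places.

Signed shortest Δλ from -5.10° to +82.48° is +87.58°.
Midpoint longitude = -5.10° + (+87.58°)/2 = -5.10° + 43.79° = +38.69°.

38.69°E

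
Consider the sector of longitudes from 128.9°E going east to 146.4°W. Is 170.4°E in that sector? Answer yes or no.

Band width going east from +128.9° to -146.4°: ((-146.4 − 128.9) mod 360) = 84.7°.
Offset of +170.4° east of the west edge: ((170.4 − 128.9) mod 360) = 41.5°.
41.5° ≤ 84.7° ⇒ inside.

Yes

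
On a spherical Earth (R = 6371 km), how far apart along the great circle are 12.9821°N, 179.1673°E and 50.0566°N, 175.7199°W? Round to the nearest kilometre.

4149 km

Δλ = -175.7199 − 179.1673 = -354.8872°; wrapped into (−180°, 180°]: 5.1128°.
Δφ = 50.0566 − 12.9821 = 37.0745°.
a = sin²(Δφ/2) + cos φ₁ · cos φ₂ · sin²(Δλ/2) = 0.102318.
c = 2·atan2(√a, √(1−a)) = 0.65119 rad → d = 6371·c ≈ 4148.73 km.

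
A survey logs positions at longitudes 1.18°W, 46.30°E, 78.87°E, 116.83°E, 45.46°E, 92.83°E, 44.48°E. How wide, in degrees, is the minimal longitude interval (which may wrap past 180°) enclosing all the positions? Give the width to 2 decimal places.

118.01°

Sort the longitudes: -1.18°, +44.48°, +45.46°, +46.30°, +78.87°, +92.83°, +116.83°.
Eastward gaps between consecutive values (wrapping around): 45.66°, 0.98°, 0.84°, 32.57°, 13.96°, 24.00°, 241.99°.
Largest gap = 241.99° ⇒ minimal covering band is its complement: 360° − 241.99° = 118.01°.
Band runs from -1.18° eastward to +116.83°.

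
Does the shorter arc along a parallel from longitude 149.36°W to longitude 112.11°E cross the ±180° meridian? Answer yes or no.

Naïve |112.11 − -149.36| = 261.47° > 180°, so the shorter arc goes the other way round — across 180°.
Signed shortest Δλ = ((112.11 − -149.36 + 180) mod 360) − 180 = -98.53°.
Going west by 98.53° from -149.36° passes through 180° before reaching +112.11°.

Yes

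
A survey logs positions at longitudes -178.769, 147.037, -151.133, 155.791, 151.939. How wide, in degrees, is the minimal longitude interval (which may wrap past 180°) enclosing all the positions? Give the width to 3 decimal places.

Sort the longitudes: -178.769°, -151.133°, +147.037°, +151.939°, +155.791°.
Eastward gaps between consecutive values (wrapping around): 27.636°, 298.170°, 4.902°, 3.852°, 25.440°.
Largest gap = 298.170° ⇒ minimal covering band is its complement: 360° − 298.170° = 61.830°.
Band runs from +147.037° eastward to -151.133°, crossing the antimeridian.

61.830°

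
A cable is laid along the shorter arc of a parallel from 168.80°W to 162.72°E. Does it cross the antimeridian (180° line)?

Naïve |162.72 − -168.80| = 331.52° > 180°, so the shorter arc goes the other way round — across 180°.
Signed shortest Δλ = ((162.72 − -168.80 + 180) mod 360) − 180 = -28.48°.
Going west by 28.48° from -168.80° passes through 180° before reaching +162.72°.

Yes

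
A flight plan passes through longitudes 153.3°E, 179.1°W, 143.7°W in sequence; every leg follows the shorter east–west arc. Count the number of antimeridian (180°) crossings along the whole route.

Leg 1: +153.3° → -179.1°, shortest Δλ = 27.6° (east) — crosses 180°.
Leg 2: -179.1° → -143.7°, shortest Δλ = 35.4° (east) — does not cross 180°.
Total crossings: 1.

1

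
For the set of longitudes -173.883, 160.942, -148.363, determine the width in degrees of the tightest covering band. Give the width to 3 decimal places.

Sort the longitudes: -173.883°, -148.363°, +160.942°.
Eastward gaps between consecutive values (wrapping around): 25.520°, 309.305°, 25.175°.
Largest gap = 309.305° ⇒ minimal covering band is its complement: 360° − 309.305° = 50.695°.
Band runs from +160.942° eastward to -148.363°, crossing the antimeridian.

50.695°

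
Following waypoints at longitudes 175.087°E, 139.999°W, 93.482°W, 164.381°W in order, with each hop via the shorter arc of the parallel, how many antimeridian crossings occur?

1

Leg 1: +175.087° → -139.999°, shortest Δλ = 44.914° (east) — crosses 180°.
Leg 2: -139.999° → -93.482°, shortest Δλ = 46.517° (east) — does not cross 180°.
Leg 3: -93.482° → -164.381°, shortest Δλ = -70.899° (west) — does not cross 180°.
Total crossings: 1.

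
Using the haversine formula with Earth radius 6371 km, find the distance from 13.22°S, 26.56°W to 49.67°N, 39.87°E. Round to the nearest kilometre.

9513 km

Δλ = 39.87 − -26.56 = 66.43°.
Δφ = 49.67 − -13.22 = 62.89°.
a = sin²(Δφ/2) + cos φ₁ · cos φ₂ · sin²(Δλ/2) = 0.461202.
c = 2·atan2(√a, √(1−a)) = 1.49312 rad → d = 6371·c ≈ 9512.69 km.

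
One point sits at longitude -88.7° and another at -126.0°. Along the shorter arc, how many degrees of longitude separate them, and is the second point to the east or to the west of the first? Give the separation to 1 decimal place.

Raw difference: -126.0 − -88.7 = -37.3°.
Normalise into (−180°, 180°]: -37.3° stays -37.3°.
Negative ⇒ the second point lies to the west; separation 37.3°.

37.3° west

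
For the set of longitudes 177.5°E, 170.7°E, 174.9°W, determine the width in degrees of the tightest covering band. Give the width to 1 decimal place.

Sort the longitudes: -174.9°, +170.7°, +177.5°.
Eastward gaps between consecutive values (wrapping around): 345.6°, 6.8°, 7.6°.
Largest gap = 345.6° ⇒ minimal covering band is its complement: 360° − 345.6° = 14.4°.
Band runs from +170.7° eastward to -174.9°, crossing the antimeridian.

14.4°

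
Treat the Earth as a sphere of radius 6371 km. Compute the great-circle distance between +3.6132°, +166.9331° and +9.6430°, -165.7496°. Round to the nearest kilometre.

3089 km

Δλ = -165.7496 − 166.9331 = -332.6827°; wrapped into (−180°, 180°]: 27.3173°.
Δφ = 9.6430 − 3.6132 = 6.0298°.
a = sin²(Δφ/2) + cos φ₁ · cos φ₂ · sin²(Δλ/2) = 0.057630.
c = 2·atan2(√a, √(1−a)) = 0.48486 rad → d = 6371·c ≈ 3089.04 km.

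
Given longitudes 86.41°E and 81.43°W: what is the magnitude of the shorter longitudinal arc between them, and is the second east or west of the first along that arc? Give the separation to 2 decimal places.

Raw difference: -81.43 − 86.41 = -167.84°.
Normalise into (−180°, 180°]: -167.84° stays -167.84°.
Negative ⇒ the second point lies to the west; separation 167.84°.

167.84° west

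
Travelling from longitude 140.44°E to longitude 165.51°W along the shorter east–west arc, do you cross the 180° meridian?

Yes

Naïve |-165.51 − 140.44| = 305.95° > 180°, so the shorter arc goes the other way round — across 180°.
Signed shortest Δλ = ((-165.51 − 140.44 + 180) mod 360) − 180 = 54.05°.
Going east by 54.05° from +140.44° passes through 180° before reaching -165.51°.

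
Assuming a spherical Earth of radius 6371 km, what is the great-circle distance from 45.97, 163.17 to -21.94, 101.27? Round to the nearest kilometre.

Δλ = 101.27 − 163.17 = -61.90°.
Δφ = -21.94 − 45.97 = -67.91°.
a = sin²(Δφ/2) + cos φ₁ · cos φ₂ · sin²(Δλ/2) = 0.482487.
c = 2·atan2(√a, √(1−a)) = 1.53576 rad → d = 6371·c ≈ 9784.35 km.

9784 km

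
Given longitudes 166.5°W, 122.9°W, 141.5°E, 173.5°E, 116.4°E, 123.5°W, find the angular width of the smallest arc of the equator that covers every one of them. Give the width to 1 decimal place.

Sort the longitudes: -166.5°, -123.5°, -122.9°, +116.4°, +141.5°, +173.5°.
Eastward gaps between consecutive values (wrapping around): 43.0°, 0.6°, 239.3°, 25.1°, 32.0°, 20.0°.
Largest gap = 239.3° ⇒ minimal covering band is its complement: 360° − 239.3° = 120.7°.
Band runs from +116.4° eastward to -122.9°, crossing the antimeridian.

120.7°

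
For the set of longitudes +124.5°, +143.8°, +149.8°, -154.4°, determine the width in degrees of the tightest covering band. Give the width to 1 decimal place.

81.1°

Sort the longitudes: -154.4°, +124.5°, +143.8°, +149.8°.
Eastward gaps between consecutive values (wrapping around): 278.9°, 19.3°, 6.0°, 55.8°.
Largest gap = 278.9° ⇒ minimal covering band is its complement: 360° − 278.9° = 81.1°.
Band runs from +124.5° eastward to -154.4°, crossing the antimeridian.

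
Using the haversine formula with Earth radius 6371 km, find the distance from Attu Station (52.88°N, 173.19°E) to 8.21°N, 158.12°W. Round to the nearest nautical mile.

3024 nmi

Δλ = -158.12 − 173.19 = -331.31°; wrapped into (−180°, 180°]: 28.69°.
Δφ = 8.21 − 52.88 = -44.67°.
a = sin²(Δφ/2) + cos φ₁ · cos φ₂ · sin²(Δλ/2) = 0.181082.
c = 2·atan2(√a, √(1−a)) = 0.87911 rad → d = 6371·c ≈ 5600.81 km ≈ 3024.19 nmi.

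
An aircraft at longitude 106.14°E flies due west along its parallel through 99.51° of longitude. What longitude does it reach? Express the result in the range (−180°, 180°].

Start at +106.14°; shift −99.51° → +6.63°.
+6.63° already lies in (−180°, 180°].

6.63°E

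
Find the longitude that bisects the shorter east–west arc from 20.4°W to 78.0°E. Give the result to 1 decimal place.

Signed shortest Δλ from -20.4° to +78.0° is +98.4°.
Midpoint longitude = -20.4° + (+98.4°)/2 = -20.4° + 49.2° = +28.8°.

28.8°E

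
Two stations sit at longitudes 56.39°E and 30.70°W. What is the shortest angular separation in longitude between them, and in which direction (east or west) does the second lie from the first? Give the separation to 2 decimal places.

Raw difference: -30.70 − 56.39 = -87.09°.
Normalise into (−180°, 180°]: -87.09° stays -87.09°.
Negative ⇒ the second point lies to the west; separation 87.09°.

87.09° west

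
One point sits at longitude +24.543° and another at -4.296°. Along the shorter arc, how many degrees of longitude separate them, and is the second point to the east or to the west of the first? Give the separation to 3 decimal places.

Raw difference: -4.296 − 24.543 = -28.839°.
Normalise into (−180°, 180°]: -28.839° stays -28.839°.
Negative ⇒ the second point lies to the west; separation 28.839°.

28.839° west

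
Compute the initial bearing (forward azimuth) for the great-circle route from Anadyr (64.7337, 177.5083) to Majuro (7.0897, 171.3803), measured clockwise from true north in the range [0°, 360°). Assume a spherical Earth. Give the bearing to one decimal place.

187.2°

Δλ = 171.3803 − 177.5083 = -6.1280°.
θ = atan2( sin Δλ · cos φ₂ , cos φ₁ · sin φ₂ − sin φ₁ · cos φ₂ · cos Δλ )
  = atan2(-0.10593, -0.83961) = -172.809° → normalised to [0°, 360°): 187.191°.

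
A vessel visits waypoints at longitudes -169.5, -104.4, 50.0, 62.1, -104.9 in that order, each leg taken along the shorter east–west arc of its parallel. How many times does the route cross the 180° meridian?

0

Leg 1: -169.5° → -104.4°, shortest Δλ = 65.1° (east) — does not cross 180°.
Leg 2: -104.4° → +50.0°, shortest Δλ = 154.4° (east) — does not cross 180°.
Leg 3: +50.0° → +62.1°, shortest Δλ = 12.1° (east) — does not cross 180°.
Leg 4: +62.1° → -104.9°, shortest Δλ = -167.0° (west) — does not cross 180°.
Total crossings: 0.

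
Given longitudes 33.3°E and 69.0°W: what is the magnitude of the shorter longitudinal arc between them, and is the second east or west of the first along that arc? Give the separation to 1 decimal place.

102.3° west

Raw difference: -69.0 − 33.3 = -102.3°.
Normalise into (−180°, 180°]: -102.3° stays -102.3°.
Negative ⇒ the second point lies to the west; separation 102.3°.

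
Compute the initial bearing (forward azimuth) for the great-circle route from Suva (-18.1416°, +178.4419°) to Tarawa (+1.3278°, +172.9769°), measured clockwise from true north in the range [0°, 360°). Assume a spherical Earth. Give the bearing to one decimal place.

Δλ = 172.9769 − 178.4419 = -5.4650°.
θ = atan2( sin Δλ · cos φ₂ , cos φ₁ · sin φ₂ − sin φ₁ · cos φ₂ · cos Δλ )
  = atan2(-0.09521, 0.33189) = -16.007° → normalised to [0°, 360°): 343.993°.

344.0°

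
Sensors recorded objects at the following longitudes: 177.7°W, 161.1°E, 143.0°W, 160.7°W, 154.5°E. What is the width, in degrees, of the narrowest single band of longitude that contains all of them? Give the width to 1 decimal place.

Sort the longitudes: -177.7°, -160.7°, -143.0°, +154.5°, +161.1°.
Eastward gaps between consecutive values (wrapping around): 17.0°, 17.7°, 297.5°, 6.6°, 21.2°.
Largest gap = 297.5° ⇒ minimal covering band is its complement: 360° − 297.5° = 62.5°.
Band runs from +154.5° eastward to -143.0°, crossing the antimeridian.

62.5°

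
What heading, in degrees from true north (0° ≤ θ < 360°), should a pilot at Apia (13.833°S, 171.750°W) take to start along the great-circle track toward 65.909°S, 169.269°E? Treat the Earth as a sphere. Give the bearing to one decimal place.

189.5°

Δλ = 169.269 − -171.750 = 341.019°; wrapped into (−180°, 180°]: -18.981°.
θ = atan2( sin Δλ · cos φ₂ , cos φ₁ · sin φ₂ − sin φ₁ · cos φ₂ · cos Δλ )
  = atan2(-0.13276, -0.79413) = -170.509° → normalised to [0°, 360°): 189.491°.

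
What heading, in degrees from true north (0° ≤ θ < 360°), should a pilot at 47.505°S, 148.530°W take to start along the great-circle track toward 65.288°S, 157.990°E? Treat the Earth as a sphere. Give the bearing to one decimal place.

218.0°

Δλ = 157.990 − -148.530 = 306.520°; wrapped into (−180°, 180°]: -53.480°.
θ = atan2( sin Δλ · cos φ₂ , cos φ₁ · sin φ₂ − sin φ₁ · cos φ₂ · cos Δλ )
  = atan2(-0.33597, -0.43022) = -142.013° → normalised to [0°, 360°): 217.987°.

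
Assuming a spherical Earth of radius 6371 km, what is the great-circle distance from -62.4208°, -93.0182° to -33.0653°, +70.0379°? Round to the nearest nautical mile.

5016 nmi

Δλ = 70.0379 − -93.0182 = 163.0561°.
Δφ = -33.0653 − -62.4208 = 29.3555°.
a = sin²(Δφ/2) + cos φ₁ · cos φ₂ · sin²(Δλ/2) = 0.443777.
c = 2·atan2(√a, √(1−a)) = 1.45811 rad → d = 6371·c ≈ 9289.63 km ≈ 5016.00 nmi.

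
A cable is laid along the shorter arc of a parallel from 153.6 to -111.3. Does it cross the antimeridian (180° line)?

Yes

Naïve |-111.3 − 153.6| = 264.9° > 180°, so the shorter arc goes the other way round — across 180°.
Signed shortest Δλ = ((-111.3 − 153.6 + 180) mod 360) − 180 = 95.1°.
Going east by 95.1° from +153.6° passes through 180° before reaching -111.3°.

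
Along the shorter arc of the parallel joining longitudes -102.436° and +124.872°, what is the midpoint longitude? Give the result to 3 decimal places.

-168.782°

Signed shortest Δλ from -102.436° to +124.872° is -132.692°.
Midpoint longitude = -102.436° + (-132.692°)/2 = -102.436° − 66.346° = -168.782°.
(The naïve average (-102.436 + +124.872)/2 = 11.218° is on the wrong side of the globe.)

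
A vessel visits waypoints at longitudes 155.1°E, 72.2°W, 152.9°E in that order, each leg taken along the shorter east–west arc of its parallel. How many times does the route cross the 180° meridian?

2

Leg 1: +155.1° → -72.2°, shortest Δλ = 132.7° (east) — crosses 180°.
Leg 2: -72.2° → +152.9°, shortest Δλ = -134.9° (west) — crosses 180°.
Total crossings: 2.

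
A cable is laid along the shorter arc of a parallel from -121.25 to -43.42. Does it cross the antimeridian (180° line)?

No

Signed shortest Δλ = ((-43.42 − -121.25 + 180) mod 360) − 180 = 77.83°.
Going east by 77.83° from -121.25° reaches -43.42° without touching 180°.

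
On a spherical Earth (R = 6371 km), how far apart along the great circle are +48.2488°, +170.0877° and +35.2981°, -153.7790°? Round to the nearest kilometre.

Δλ = -153.7790 − 170.0877 = -323.8667°; wrapped into (−180°, 180°]: 36.1333°.
Δφ = 35.2981 − 48.2488 = -12.9507°.
a = sin²(Δφ/2) + cos φ₁ · cos φ₂ · sin²(Δλ/2) = 0.064988.
c = 2·atan2(√a, √(1−a)) = 0.51555 rad → d = 6371·c ≈ 3284.54 km.

3285 km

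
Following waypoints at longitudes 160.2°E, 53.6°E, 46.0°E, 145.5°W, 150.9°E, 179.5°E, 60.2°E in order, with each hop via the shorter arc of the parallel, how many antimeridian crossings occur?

Leg 1: +160.2° → +53.6°, shortest Δλ = -106.6° (west) — does not cross 180°.
Leg 2: +53.6° → +46.0°, shortest Δλ = -7.6° (west) — does not cross 180°.
Leg 3: +46.0° → -145.5°, shortest Δλ = 168.5° (east) — crosses 180°.
Leg 4: -145.5° → +150.9°, shortest Δλ = -63.6° (west) — crosses 180°.
Leg 5: +150.9° → +179.5°, shortest Δλ = 28.6° (east) — does not cross 180°.
Leg 6: +179.5° → +60.2°, shortest Δλ = -119.3° (west) — does not cross 180°.
Total crossings: 2.

2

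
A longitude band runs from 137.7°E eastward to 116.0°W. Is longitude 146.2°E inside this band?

Yes

Band width going east from +137.7° to -116.0°: ((-116.0 − 137.7) mod 360) = 106.3°.
Offset of +146.2° east of the west edge: ((146.2 − 137.7) mod 360) = 8.5°.
8.5° ≤ 106.3° ⇒ inside.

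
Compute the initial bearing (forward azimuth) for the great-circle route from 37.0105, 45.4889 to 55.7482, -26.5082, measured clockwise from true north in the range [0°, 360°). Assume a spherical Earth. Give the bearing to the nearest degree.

Δλ = -26.5082 − 45.4889 = -71.9971°.
θ = atan2( sin Δλ · cos φ₂ , cos φ₁ · sin φ₂ − sin φ₁ · cos φ₂ · cos Δλ )
  = atan2(-0.53528, 0.55533) = -43.947° → normalised to [0°, 360°): 316.053°.

316°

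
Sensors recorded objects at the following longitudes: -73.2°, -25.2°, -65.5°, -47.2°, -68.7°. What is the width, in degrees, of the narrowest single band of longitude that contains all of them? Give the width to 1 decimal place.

Sort the longitudes: -73.2°, -68.7°, -65.5°, -47.2°, -25.2°.
Eastward gaps between consecutive values (wrapping around): 4.5°, 3.2°, 18.3°, 22.0°, 312.0°.
Largest gap = 312.0° ⇒ minimal covering band is its complement: 360° − 312.0° = 48.0°.
Band runs from -73.2° eastward to -25.2°.

48.0°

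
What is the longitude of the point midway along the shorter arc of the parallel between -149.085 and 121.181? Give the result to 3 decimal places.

+166.048°

Signed shortest Δλ from -149.085° to +121.181° is -89.734°.
Midpoint longitude = -149.085° + (-89.734°)/2 = -149.085° − 44.867° = -193.952°.
Normalise into (−180°, 180°]: +166.048°.
(The naïve average (-149.085 + +121.181)/2 = -13.952° is on the wrong side of the globe.)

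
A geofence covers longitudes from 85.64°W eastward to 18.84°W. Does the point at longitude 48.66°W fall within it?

Band width going east from -85.64° to -18.84°: ((-18.84 − -85.64) mod 360) = 66.80°.
Offset of -48.66° east of the west edge: ((-48.66 − -85.64) mod 360) = 36.98°.
36.98° ≤ 66.80° ⇒ inside.

Yes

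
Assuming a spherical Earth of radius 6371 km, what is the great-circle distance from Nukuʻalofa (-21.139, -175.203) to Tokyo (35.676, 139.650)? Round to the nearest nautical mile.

Δλ = 139.650 − -175.203 = 314.853°; wrapped into (−180°, 180°]: -45.147°.
Δφ = 35.676 − -21.139 = 56.815°.
a = sin²(Δφ/2) + cos φ₁ · cos φ₂ · sin²(Δλ/2) = 0.337974.
c = 2·atan2(√a, √(1−a)) = 1.24079 rad → d = 6371·c ≈ 7905.05 km ≈ 4268.38 nmi.

4268 nmi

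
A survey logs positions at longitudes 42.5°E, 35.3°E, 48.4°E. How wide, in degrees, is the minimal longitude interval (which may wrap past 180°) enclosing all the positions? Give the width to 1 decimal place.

13.1°

Sort the longitudes: +35.3°, +42.5°, +48.4°.
Eastward gaps between consecutive values (wrapping around): 7.2°, 5.9°, 346.9°.
Largest gap = 346.9° ⇒ minimal covering band is its complement: 360° − 346.9° = 13.1°.
Band runs from +35.3° eastward to +48.4°.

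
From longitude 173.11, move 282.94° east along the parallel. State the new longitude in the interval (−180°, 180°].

+96.05°

Start at +173.11°; shift +282.94° → +456.05°.
+456.05° lies outside (−180°, 180°]; subtract 360° → +96.05°.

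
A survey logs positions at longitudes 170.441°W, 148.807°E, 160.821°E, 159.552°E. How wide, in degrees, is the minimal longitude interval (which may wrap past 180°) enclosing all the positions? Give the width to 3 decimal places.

40.752°

Sort the longitudes: -170.441°, +148.807°, +159.552°, +160.821°.
Eastward gaps between consecutive values (wrapping around): 319.248°, 10.745°, 1.269°, 28.738°.
Largest gap = 319.248° ⇒ minimal covering band is its complement: 360° − 319.248° = 40.752°.
Band runs from +148.807° eastward to -170.441°, crossing the antimeridian.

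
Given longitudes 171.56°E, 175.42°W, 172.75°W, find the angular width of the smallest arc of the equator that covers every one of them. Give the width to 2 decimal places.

15.69°

Sort the longitudes: -175.42°, -172.75°, +171.56°.
Eastward gaps between consecutive values (wrapping around): 2.67°, 344.31°, 13.02°.
Largest gap = 344.31° ⇒ minimal covering band is its complement: 360° − 344.31° = 15.69°.
Band runs from +171.56° eastward to -172.75°, crossing the antimeridian.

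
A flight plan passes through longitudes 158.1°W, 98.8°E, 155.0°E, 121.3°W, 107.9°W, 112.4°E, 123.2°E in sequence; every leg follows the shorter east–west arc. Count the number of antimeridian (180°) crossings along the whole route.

Leg 1: -158.1° → +98.8°, shortest Δλ = -103.1° (west) — crosses 180°.
Leg 2: +98.8° → +155.0°, shortest Δλ = 56.2° (east) — does not cross 180°.
Leg 3: +155.0° → -121.3°, shortest Δλ = 83.7° (east) — crosses 180°.
Leg 4: -121.3° → -107.9°, shortest Δλ = 13.4° (east) — does not cross 180°.
Leg 5: -107.9° → +112.4°, shortest Δλ = -139.7° (west) — crosses 180°.
Leg 6: +112.4° → +123.2°, shortest Δλ = 10.8° (east) — does not cross 180°.
Total crossings: 3.

3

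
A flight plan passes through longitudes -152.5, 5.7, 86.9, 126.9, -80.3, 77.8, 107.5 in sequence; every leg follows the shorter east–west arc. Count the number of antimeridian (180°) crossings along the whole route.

Leg 1: -152.5° → +5.7°, shortest Δλ = 158.2° (east) — does not cross 180°.
Leg 2: +5.7° → +86.9°, shortest Δλ = 81.2° (east) — does not cross 180°.
Leg 3: +86.9° → +126.9°, shortest Δλ = 40.0° (east) — does not cross 180°.
Leg 4: +126.9° → -80.3°, shortest Δλ = 152.8° (east) — crosses 180°.
Leg 5: -80.3° → +77.8°, shortest Δλ = 158.1° (east) — does not cross 180°.
Leg 6: +77.8° → +107.5°, shortest Δλ = 29.7° (east) — does not cross 180°.
Total crossings: 1.

1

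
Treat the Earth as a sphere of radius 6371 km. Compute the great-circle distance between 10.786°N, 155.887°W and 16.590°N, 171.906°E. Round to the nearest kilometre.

Δλ = 171.906 − -155.887 = 327.793°; wrapped into (−180°, 180°]: -32.207°.
Δφ = 16.590 − 10.786 = 5.804°.
a = sin²(Δφ/2) + cos φ₁ · cos φ₂ · sin²(Δλ/2) = 0.074994.
c = 2·atan2(√a, √(1−a)) = 0.55479 rad → d = 6371·c ≈ 3534.55 km.

3535 km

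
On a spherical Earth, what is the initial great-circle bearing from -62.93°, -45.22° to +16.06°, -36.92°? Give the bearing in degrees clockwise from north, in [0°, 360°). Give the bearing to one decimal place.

Δλ = -36.92 − -45.22 = 8.30°.
θ = atan2( sin Δλ · cos φ₂ , cos φ₁ · sin φ₂ − sin φ₁ · cos φ₂ · cos Δλ )
  = atan2(0.13872, 0.97263) = 8.117° → normalised to [0°, 360°): 8.117°.

8.1°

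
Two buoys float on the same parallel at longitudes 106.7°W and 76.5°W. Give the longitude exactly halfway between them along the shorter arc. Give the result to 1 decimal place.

91.6°W

Signed shortest Δλ from -106.7° to -76.5° is +30.2°.
Midpoint longitude = -106.7° + (+30.2°)/2 = -106.7° + 15.1° = -91.6°.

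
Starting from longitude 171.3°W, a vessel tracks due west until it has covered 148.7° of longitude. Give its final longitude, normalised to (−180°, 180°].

40.0°E

Start at -171.3°; shift −148.7° → -320.0°.
-320.0° lies outside (−180°, 180°]; add 360° → +40.0°.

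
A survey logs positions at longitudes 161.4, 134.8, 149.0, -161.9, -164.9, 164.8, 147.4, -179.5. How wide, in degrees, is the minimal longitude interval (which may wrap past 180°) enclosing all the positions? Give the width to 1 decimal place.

Sort the longitudes: -179.5°, -164.9°, -161.9°, +134.8°, +147.4°, +149.0°, +161.4°, +164.8°.
Eastward gaps between consecutive values (wrapping around): 14.6°, 3.0°, 296.7°, 12.6°, 1.6°, 12.4°, 3.4°, 15.7°.
Largest gap = 296.7° ⇒ minimal covering band is its complement: 360° − 296.7° = 63.3°.
Band runs from +134.8° eastward to -161.9°, crossing the antimeridian.

63.3°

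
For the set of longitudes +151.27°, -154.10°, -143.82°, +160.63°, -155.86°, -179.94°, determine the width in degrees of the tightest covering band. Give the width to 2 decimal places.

Sort the longitudes: -179.94°, -155.86°, -154.10°, -143.82°, +151.27°, +160.63°.
Eastward gaps between consecutive values (wrapping around): 24.08°, 1.76°, 10.28°, 295.09°, 9.36°, 19.43°.
Largest gap = 295.09° ⇒ minimal covering band is its complement: 360° − 295.09° = 64.91°.
Band runs from +151.27° eastward to -143.82°, crossing the antimeridian.

64.91°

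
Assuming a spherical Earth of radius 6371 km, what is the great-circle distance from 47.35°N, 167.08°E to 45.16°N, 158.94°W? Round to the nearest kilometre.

2603 km

Δλ = -158.94 − 167.08 = -326.02°; wrapped into (−180°, 180°]: 33.98°.
Δφ = 45.16 − 47.35 = -2.19°.
a = sin²(Δφ/2) + cos φ₁ · cos φ₂ · sin²(Δλ/2) = 0.041156.
c = 2·atan2(√a, √(1−a)) = 0.40858 rad → d = 6371·c ≈ 2603.04 km.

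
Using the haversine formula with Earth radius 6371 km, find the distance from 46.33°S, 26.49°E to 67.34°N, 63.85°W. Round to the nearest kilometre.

14677 km

Δλ = -63.85 − 26.49 = -90.34°.
Δφ = 67.34 − -46.33 = 113.67°.
a = sin²(Δφ/2) + cos φ₁ · cos φ₂ · sin²(Δλ/2) = 0.834536.
c = 2·atan2(√a, √(1−a)) = 2.30376 rad → d = 6371·c ≈ 14677.23 km.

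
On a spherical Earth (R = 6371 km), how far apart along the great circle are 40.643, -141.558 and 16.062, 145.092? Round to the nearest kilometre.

7461 km

Δλ = 145.092 − -141.558 = 286.650°; wrapped into (−180°, 180°]: -73.350°.
Δφ = 16.062 − 40.643 = -24.581°.
a = sin²(Δφ/2) + cos φ₁ · cos φ₂ · sin²(Δλ/2) = 0.305433.
c = 2·atan2(√a, √(1−a)) = 1.17110 rad → d = 6371·c ≈ 7461.10 km.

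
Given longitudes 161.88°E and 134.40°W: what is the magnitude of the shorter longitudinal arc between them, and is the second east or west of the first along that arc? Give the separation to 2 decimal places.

63.72° east

Raw difference: -134.40 − 161.88 = -296.28°.
Normalise into (−180°, 180°]: -296.28° + 360° = 63.72°.
Positive ⇒ the second point lies to the east; separation 63.72°.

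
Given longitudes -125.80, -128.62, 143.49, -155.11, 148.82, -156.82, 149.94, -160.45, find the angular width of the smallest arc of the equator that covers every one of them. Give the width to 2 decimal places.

Sort the longitudes: -160.45°, -156.82°, -155.11°, -128.62°, -125.80°, +143.49°, +148.82°, +149.94°.
Eastward gaps between consecutive values (wrapping around): 3.63°, 1.71°, 26.49°, 2.82°, 269.29°, 5.33°, 1.12°, 49.61°.
Largest gap = 269.29° ⇒ minimal covering band is its complement: 360° − 269.29° = 90.71°.
Band runs from +143.49° eastward to -125.80°, crossing the antimeridian.

90.71°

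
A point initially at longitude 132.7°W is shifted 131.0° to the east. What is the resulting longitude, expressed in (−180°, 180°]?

Start at -132.7°; shift +131.0° → -1.7°.
-1.7° already lies in (−180°, 180°].

1.7°W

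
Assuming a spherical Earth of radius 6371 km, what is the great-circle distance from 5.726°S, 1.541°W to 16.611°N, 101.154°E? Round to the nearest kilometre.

Δλ = 101.154 − -1.541 = 102.695°.
Δφ = 16.611 − -5.726 = 22.337°.
a = sin²(Δφ/2) + cos φ₁ · cos φ₂ · sin²(Δλ/2) = 0.619031.
c = 2·atan2(√a, √(1−a)) = 1.81117 rad → d = 6371·c ≈ 11538.93 km.

11539 km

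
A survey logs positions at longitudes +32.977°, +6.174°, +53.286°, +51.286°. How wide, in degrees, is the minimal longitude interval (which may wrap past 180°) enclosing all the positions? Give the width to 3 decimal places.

Sort the longitudes: +6.174°, +32.977°, +51.286°, +53.286°.
Eastward gaps between consecutive values (wrapping around): 26.803°, 18.309°, 2.000°, 312.888°.
Largest gap = 312.888° ⇒ minimal covering band is its complement: 360° − 312.888° = 47.112°.
Band runs from +6.174° eastward to +53.286°.

47.112°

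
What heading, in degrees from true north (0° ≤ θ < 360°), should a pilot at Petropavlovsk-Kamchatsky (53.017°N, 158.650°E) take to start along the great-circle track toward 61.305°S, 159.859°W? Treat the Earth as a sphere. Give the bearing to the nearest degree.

159°

Δλ = -159.859 − 158.650 = -318.509°; wrapped into (−180°, 180°]: 41.491°.
θ = atan2( sin Δλ · cos φ₂ , cos φ₁ · sin φ₂ − sin φ₁ · cos φ₂ · cos Δλ )
  = atan2(0.31810, -0.81500) = 158.679° → normalised to [0°, 360°): 158.679°.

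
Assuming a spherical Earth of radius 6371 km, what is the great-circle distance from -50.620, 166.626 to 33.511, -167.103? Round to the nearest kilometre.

Δλ = -167.103 − 166.626 = -333.729°; wrapped into (−180°, 180°]: 26.271°.
Δφ = 33.511 − -50.620 = 84.131°.
a = sin²(Δφ/2) + cos φ₁ · cos φ₂ · sin²(Δλ/2) = 0.476193.
c = 2·atan2(√a, √(1−a)) = 1.52316 rad → d = 6371·c ≈ 9704.08 km.

9704 km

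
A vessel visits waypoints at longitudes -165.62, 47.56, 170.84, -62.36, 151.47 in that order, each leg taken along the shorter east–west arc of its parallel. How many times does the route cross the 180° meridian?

Leg 1: -165.62° → +47.56°, shortest Δλ = -146.82° (west) — crosses 180°.
Leg 2: +47.56° → +170.84°, shortest Δλ = 123.28° (east) — does not cross 180°.
Leg 3: +170.84° → -62.36°, shortest Δλ = 126.8° (east) — crosses 180°.
Leg 4: -62.36° → +151.47°, shortest Δλ = -146.17° (west) — crosses 180°.
Total crossings: 3.

3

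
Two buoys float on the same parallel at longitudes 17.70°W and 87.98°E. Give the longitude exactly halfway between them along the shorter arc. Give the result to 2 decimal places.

35.14°E

Signed shortest Δλ from -17.70° to +87.98° is +105.68°.
Midpoint longitude = -17.70° + (+105.68°)/2 = -17.70° + 52.84° = +35.14°.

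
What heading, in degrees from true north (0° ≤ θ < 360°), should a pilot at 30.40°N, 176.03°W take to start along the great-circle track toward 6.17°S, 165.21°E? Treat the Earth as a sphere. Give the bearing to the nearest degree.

Δλ = 165.21 − -176.03 = 341.24°; wrapped into (−180°, 180°]: -18.76°.
θ = atan2( sin Δλ · cos φ₂ , cos φ₁ · sin φ₂ − sin φ₁ · cos φ₂ · cos Δλ )
  = atan2(-0.31974, -0.56908) = -150.670° → normalised to [0°, 360°): 209.330°.

209°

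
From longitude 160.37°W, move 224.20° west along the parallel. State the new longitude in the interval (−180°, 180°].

Start at -160.37°; shift −224.20° → -384.57°.
-384.57° lies outside (−180°, 180°]; add 360° → -24.57°.

24.57°W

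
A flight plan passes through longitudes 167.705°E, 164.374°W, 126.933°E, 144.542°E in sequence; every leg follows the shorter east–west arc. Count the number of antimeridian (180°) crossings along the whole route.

2

Leg 1: +167.705° → -164.374°, shortest Δλ = 27.921° (east) — crosses 180°.
Leg 2: -164.374° → +126.933°, shortest Δλ = -68.693° (west) — crosses 180°.
Leg 3: +126.933° → +144.542°, shortest Δλ = 17.609° (east) — does not cross 180°.
Total crossings: 2.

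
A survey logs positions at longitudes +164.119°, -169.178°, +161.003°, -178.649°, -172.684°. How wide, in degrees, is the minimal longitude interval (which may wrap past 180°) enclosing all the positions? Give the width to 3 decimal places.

Sort the longitudes: -178.649°, -172.684°, -169.178°, +161.003°, +164.119°.
Eastward gaps between consecutive values (wrapping around): 5.965°, 3.506°, 330.181°, 3.116°, 17.232°.
Largest gap = 330.181° ⇒ minimal covering band is its complement: 360° − 330.181° = 29.819°.
Band runs from +161.003° eastward to -169.178°, crossing the antimeridian.

29.819°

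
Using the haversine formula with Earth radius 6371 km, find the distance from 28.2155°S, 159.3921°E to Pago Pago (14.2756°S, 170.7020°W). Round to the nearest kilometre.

3451 km

Δλ = -170.7020 − 159.3921 = -330.0941°; wrapped into (−180°, 180°]: 29.9059°.
Δφ = -14.2756 − -28.2155 = 13.9399°.
a = sin²(Δφ/2) + cos φ₁ · cos φ₂ · sin²(Δλ/2) = 0.071580.
c = 2·atan2(√a, √(1−a)) = 0.54169 rad → d = 6371·c ≈ 3451.10 km.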